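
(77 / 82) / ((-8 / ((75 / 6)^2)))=-48125 / 2624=-18.34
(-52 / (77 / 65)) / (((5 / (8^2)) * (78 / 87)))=-48256 / 77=-626.70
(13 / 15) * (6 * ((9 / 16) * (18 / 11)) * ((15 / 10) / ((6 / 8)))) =1053 / 110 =9.57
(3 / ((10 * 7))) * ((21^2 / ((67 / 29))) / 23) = 5481 / 15410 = 0.36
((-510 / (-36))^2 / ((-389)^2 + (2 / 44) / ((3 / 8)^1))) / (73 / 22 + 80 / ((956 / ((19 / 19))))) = 12290575 / 31524871602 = 0.00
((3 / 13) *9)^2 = 729 / 169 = 4.31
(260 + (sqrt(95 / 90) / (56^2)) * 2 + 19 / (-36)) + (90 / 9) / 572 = sqrt(38) / 9408 + 1335853 / 5148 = 259.49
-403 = -403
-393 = -393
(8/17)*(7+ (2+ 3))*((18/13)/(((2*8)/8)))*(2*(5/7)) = 8640/1547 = 5.59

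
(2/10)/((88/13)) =0.03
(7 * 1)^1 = 7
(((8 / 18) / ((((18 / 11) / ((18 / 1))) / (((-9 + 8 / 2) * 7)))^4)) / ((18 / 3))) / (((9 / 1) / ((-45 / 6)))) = -109853253125 / 81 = -1356213001.54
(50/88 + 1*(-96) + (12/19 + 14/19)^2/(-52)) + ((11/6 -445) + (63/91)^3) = -56355684859/104691444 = -538.30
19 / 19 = 1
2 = 2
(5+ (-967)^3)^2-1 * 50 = 817633806251799314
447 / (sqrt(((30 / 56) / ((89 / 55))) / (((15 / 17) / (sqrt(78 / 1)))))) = 245.56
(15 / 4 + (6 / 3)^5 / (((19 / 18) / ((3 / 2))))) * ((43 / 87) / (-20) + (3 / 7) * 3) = 660437 / 10640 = 62.07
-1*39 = -39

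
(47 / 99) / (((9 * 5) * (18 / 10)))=47 / 8019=0.01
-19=-19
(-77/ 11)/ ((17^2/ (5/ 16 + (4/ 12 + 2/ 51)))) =-3913/ 235824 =-0.02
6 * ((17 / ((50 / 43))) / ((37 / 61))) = 133773 / 925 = 144.62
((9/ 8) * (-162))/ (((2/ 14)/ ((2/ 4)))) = -5103/ 8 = -637.88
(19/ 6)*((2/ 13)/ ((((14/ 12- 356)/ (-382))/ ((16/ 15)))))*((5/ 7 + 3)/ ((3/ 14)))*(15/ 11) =929024/ 70257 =13.22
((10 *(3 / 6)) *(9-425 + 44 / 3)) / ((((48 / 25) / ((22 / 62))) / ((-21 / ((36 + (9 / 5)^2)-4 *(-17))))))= 10346875 / 142476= 72.62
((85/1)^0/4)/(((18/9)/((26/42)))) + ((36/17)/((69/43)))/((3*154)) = 57977/722568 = 0.08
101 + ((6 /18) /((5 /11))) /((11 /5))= 304 /3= 101.33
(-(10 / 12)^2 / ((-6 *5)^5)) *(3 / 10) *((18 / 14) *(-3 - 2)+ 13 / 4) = -89 / 3265920000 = -0.00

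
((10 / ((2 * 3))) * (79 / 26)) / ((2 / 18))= 45.58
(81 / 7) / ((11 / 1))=81 / 77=1.05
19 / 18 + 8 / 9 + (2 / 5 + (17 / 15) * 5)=721 / 90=8.01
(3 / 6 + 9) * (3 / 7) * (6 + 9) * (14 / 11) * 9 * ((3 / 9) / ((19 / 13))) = 1755 / 11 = 159.55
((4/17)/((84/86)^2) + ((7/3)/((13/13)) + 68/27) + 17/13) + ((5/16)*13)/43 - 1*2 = 905349103/201159504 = 4.50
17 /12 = 1.42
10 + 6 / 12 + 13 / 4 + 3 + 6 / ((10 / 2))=359 / 20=17.95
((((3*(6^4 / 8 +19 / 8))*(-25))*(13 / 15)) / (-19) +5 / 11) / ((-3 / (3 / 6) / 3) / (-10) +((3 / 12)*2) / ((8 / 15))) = 9409850 / 19019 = 494.76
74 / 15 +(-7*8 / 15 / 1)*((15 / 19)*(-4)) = 4766 / 285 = 16.72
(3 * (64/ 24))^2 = 64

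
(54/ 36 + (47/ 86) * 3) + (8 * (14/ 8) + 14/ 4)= 1775/ 86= 20.64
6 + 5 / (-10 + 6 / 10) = 257 / 47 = 5.47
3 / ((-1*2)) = -3 / 2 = -1.50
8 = 8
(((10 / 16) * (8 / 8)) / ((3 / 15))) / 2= 25 / 16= 1.56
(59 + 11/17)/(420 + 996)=169/4012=0.04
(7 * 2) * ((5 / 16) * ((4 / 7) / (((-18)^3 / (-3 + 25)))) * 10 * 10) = -0.94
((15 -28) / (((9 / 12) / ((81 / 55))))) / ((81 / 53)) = -2756 / 165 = -16.70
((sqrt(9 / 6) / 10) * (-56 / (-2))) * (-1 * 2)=-14 * sqrt(6) / 5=-6.86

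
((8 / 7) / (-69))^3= -512 / 112678587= -0.00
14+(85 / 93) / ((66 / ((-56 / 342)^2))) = 1256402126 / 89740629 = 14.00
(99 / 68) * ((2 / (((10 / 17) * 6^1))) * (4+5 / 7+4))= 2013 / 280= 7.19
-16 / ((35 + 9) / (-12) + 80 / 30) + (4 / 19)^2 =5792 / 361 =16.04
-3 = -3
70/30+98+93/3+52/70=13868/105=132.08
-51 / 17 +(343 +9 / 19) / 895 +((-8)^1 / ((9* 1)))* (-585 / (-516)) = -7949731 / 2193645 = -3.62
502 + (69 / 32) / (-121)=1943675 / 3872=501.98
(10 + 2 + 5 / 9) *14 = 1582 / 9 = 175.78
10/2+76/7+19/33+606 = 143782/231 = 622.43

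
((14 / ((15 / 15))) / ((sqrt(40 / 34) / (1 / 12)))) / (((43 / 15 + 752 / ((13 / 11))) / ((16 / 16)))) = 91 * sqrt(85) / 498556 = 0.00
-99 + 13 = -86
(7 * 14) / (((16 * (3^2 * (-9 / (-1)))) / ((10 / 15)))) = 49 / 972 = 0.05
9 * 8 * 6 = 432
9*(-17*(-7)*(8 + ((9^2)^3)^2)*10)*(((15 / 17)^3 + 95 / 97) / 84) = 1682100894159598425 / 28033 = 60004312565890.14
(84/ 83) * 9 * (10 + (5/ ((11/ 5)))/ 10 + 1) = 93366/ 913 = 102.26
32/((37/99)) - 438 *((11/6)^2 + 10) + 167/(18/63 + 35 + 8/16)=-426379/74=-5761.88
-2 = -2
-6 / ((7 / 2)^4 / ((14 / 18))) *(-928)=29696 / 1029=28.86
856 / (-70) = -428 / 35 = -12.23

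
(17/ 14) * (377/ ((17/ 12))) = 2262/ 7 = 323.14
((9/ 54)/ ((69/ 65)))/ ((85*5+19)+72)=65/ 213624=0.00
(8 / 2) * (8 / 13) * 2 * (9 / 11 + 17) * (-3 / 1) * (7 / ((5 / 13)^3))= -44518656 / 1375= -32377.20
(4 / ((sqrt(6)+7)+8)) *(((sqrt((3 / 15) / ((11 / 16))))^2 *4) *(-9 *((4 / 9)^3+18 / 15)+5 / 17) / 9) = -19909888 / 49757895+19909888 *sqrt(6) / 746368425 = -0.33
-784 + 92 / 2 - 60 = -798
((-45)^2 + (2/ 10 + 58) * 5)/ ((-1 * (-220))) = 579/ 55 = 10.53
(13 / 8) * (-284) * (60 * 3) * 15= -1246050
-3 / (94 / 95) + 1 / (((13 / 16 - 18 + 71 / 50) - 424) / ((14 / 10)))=-50186135 / 16535258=-3.04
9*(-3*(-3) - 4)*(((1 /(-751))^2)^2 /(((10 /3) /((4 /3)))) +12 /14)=38.57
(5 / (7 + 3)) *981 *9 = 8829 / 2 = 4414.50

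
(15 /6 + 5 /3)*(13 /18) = 325 /108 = 3.01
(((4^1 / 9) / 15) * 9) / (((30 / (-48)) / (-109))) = 3488 / 75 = 46.51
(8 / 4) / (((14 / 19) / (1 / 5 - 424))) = -40261 / 35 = -1150.31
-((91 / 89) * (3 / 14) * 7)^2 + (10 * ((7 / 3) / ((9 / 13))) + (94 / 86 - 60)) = -1013633693 / 36785124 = -27.56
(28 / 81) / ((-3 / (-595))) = 16660 / 243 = 68.56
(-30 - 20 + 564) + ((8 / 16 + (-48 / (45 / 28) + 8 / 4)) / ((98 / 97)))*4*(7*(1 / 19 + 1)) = -113462 / 399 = -284.37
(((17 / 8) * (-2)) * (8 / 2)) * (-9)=153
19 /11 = 1.73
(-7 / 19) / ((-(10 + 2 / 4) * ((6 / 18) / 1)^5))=162 / 19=8.53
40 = 40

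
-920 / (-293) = 3.14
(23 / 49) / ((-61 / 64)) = -1472 / 2989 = -0.49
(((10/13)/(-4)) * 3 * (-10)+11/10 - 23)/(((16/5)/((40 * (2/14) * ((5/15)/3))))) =-1165/364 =-3.20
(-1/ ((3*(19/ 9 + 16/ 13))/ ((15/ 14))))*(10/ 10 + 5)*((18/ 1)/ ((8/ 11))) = -173745/ 10948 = -15.87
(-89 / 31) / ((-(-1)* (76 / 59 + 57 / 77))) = -404327 / 285665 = -1.42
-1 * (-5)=5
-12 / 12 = -1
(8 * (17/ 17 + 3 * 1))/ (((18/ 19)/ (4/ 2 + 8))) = 3040/ 9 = 337.78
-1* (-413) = 413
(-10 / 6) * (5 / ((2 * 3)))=-25 / 18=-1.39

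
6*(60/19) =360/19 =18.95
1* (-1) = -1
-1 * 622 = -622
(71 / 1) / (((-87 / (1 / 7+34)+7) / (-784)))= -12503.47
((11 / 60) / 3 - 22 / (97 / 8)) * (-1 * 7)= 214291 / 17460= 12.27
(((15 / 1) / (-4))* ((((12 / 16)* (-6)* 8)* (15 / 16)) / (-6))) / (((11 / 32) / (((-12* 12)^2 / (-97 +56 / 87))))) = 1217721600 / 92213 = 13205.53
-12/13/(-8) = 3/26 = 0.12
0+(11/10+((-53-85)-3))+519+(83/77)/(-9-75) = 12259679/32340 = 379.09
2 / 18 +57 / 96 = 203 / 288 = 0.70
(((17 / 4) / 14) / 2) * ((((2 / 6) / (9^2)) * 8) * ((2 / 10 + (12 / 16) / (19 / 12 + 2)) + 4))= 2686 / 121905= 0.02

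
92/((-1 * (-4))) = 23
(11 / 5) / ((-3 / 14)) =-154 / 15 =-10.27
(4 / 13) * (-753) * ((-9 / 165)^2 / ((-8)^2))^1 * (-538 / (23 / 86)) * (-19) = -1489401621 / 3617900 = -411.68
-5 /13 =-0.38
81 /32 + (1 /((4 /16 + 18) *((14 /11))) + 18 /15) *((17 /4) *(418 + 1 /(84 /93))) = 253728185 /114464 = 2216.66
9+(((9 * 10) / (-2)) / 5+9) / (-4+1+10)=9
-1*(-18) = 18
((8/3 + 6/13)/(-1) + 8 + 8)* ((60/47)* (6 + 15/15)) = 115.02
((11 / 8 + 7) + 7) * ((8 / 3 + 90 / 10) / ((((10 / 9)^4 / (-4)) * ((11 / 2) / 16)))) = -1369.46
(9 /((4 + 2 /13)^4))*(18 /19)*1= 28561 /997272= 0.03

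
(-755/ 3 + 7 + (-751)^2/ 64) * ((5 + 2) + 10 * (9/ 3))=60865999/ 192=317010.41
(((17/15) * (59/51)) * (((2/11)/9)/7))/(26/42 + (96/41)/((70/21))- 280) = -4838/356314167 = -0.00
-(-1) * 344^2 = 118336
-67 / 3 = -22.33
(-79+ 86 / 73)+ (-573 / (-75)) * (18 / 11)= -1311301 / 20075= -65.32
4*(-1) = -4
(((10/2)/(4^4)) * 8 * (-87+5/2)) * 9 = -7605/64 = -118.83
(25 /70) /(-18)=-5 /252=-0.02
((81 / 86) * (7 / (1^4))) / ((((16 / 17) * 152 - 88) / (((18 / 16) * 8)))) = 9639 / 8944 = 1.08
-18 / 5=-3.60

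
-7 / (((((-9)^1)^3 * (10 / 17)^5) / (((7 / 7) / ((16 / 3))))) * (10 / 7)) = 69572993 / 3888000000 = 0.02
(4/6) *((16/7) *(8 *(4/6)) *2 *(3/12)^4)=4/63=0.06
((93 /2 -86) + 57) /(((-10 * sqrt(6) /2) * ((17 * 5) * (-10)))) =0.00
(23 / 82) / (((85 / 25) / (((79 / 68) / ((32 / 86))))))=390655 / 1516672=0.26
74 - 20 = 54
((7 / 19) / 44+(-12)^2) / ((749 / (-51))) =-6139941 / 626164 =-9.81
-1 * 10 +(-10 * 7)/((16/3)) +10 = -13.12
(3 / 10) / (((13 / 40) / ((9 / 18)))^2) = 120 / 169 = 0.71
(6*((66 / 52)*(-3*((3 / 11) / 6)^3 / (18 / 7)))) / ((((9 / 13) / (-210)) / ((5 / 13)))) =1225 / 12584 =0.10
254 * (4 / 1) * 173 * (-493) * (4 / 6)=-173307248 / 3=-57769082.67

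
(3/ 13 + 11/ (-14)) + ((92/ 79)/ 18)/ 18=-642113/ 1164618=-0.55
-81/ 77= -1.05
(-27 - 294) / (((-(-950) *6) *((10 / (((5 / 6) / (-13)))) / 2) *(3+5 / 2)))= 107 / 815100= 0.00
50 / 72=25 / 36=0.69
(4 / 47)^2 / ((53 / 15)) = 0.00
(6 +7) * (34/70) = 221/35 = 6.31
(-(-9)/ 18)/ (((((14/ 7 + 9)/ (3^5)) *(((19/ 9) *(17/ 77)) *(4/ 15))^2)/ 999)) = 714287.49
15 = 15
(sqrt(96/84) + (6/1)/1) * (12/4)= 6 * sqrt(14)/7 + 18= 21.21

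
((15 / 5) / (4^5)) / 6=1 / 2048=0.00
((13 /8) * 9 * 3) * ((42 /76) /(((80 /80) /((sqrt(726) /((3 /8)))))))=27027 * sqrt(6) /38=1742.17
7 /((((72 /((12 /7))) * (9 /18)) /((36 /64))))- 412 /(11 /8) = -52703 /176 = -299.45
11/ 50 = 0.22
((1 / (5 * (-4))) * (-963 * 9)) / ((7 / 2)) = 123.81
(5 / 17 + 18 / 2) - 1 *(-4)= 226 / 17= 13.29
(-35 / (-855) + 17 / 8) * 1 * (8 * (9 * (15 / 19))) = 44445 / 361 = 123.12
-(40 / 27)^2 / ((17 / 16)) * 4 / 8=-12800 / 12393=-1.03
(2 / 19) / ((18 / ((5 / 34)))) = 5 / 5814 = 0.00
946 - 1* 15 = 931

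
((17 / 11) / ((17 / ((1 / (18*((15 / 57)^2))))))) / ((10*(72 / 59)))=21299 / 3564000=0.01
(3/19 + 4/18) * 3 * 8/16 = 65/114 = 0.57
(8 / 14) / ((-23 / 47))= -188 / 161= -1.17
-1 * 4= -4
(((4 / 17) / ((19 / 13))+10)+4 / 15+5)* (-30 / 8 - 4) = -2317157 / 19380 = -119.56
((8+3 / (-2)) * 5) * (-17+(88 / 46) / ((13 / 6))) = -24095 / 46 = -523.80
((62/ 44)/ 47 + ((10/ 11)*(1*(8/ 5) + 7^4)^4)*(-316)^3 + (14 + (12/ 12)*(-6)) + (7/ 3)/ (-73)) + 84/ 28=-27056344514283220547466624907/ 28305750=-955860364564910682369.01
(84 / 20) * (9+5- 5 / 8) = 2247 / 40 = 56.18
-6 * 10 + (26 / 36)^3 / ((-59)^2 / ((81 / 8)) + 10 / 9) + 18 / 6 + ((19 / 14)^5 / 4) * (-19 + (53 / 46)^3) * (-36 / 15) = -287585477266481141 / 32907243480894720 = -8.74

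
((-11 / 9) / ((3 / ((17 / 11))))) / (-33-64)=17 / 2619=0.01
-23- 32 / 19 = -469 / 19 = -24.68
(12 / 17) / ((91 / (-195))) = -180 / 119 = -1.51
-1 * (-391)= 391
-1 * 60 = -60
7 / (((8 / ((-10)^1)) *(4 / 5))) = -175 / 16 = -10.94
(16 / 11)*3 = 48 / 11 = 4.36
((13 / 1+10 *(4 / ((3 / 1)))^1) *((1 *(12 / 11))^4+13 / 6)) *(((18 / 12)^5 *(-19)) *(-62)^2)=-12258355246803 / 234256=-52328884.84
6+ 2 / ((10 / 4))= 34 / 5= 6.80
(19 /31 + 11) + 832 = 26152 /31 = 843.61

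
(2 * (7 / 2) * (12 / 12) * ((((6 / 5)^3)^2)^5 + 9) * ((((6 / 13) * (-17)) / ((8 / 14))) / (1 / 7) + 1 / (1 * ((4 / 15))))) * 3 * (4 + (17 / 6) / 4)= -871742367025104215759948888373 / 387430191040039062500000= -2250063.08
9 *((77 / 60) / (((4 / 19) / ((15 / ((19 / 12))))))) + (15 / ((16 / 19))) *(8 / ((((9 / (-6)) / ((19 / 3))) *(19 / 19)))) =-983 / 12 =-81.92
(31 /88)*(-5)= -155 /88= -1.76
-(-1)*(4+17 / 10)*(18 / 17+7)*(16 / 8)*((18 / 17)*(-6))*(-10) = 1686744 / 289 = 5836.48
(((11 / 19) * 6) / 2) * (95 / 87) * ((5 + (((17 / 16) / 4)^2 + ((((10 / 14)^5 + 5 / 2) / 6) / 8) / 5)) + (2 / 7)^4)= 19266157185 / 1996402688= 9.65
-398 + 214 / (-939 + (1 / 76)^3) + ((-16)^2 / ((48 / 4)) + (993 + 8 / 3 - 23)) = 245576343084 / 412198463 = 595.77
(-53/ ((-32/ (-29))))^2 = 2362369/ 1024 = 2307.00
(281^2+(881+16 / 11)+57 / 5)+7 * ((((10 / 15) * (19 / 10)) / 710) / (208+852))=9916295984063 / 124179000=79854.85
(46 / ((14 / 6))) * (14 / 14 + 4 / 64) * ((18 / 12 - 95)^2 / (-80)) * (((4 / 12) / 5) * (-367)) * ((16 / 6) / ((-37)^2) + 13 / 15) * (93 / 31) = 89505113379341 / 613312000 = 145937.33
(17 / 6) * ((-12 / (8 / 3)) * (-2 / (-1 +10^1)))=17 / 6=2.83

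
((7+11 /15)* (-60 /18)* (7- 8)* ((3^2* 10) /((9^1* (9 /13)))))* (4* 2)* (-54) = -482560 /3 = -160853.33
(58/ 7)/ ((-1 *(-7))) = 58/ 49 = 1.18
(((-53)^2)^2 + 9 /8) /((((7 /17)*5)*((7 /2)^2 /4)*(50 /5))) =1073105569 /8575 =125143.51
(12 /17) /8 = 3 /34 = 0.09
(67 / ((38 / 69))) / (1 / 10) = 23115 / 19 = 1216.58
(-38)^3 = -54872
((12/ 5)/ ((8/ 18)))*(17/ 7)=459/ 35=13.11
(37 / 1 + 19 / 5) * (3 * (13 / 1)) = 1591.20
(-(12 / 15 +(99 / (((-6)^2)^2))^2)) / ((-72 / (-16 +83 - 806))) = -61742711 / 7464960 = -8.27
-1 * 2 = -2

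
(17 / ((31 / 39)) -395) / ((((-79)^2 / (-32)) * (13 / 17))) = 6300608 / 2515123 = 2.51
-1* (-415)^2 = -172225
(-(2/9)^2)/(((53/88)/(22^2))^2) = -31891.82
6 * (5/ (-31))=-30/ 31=-0.97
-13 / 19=-0.68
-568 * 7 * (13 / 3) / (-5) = 51688 / 15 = 3445.87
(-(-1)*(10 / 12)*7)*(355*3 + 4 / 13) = 484715 / 78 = 6214.29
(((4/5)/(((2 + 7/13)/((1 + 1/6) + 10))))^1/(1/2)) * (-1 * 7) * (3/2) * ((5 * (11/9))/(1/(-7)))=85358/27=3161.41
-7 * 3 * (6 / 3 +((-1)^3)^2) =-63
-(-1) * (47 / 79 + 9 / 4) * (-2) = -899 / 158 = -5.69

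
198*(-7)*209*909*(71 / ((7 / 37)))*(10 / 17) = -58128151309.41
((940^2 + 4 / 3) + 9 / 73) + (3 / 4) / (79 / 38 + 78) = 1177694076317 / 1332834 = 883601.47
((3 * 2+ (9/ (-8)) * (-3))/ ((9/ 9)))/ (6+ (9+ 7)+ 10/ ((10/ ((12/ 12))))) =75/ 184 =0.41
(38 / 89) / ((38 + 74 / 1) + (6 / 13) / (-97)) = 0.00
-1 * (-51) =51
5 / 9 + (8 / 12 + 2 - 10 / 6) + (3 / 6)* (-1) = 19 / 18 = 1.06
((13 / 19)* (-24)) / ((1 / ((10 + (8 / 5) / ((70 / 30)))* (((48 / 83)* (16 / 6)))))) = -14936064 / 55195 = -270.61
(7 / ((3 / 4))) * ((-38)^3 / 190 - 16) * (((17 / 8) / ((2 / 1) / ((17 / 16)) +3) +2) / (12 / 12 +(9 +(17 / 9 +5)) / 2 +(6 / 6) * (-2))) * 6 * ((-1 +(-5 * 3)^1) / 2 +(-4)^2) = -2484022464 / 51875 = -47884.77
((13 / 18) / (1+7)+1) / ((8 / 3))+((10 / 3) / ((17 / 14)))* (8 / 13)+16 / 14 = 1925311 / 594048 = 3.24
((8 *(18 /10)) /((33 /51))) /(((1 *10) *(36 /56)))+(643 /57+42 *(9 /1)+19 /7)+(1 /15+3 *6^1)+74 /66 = 45496888 /109725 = 414.64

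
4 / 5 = 0.80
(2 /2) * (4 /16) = 0.25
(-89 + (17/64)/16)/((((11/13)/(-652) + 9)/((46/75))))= -1480288901/244073600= -6.06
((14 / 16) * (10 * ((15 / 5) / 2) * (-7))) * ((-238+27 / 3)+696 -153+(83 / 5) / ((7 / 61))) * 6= -1011339 / 4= -252834.75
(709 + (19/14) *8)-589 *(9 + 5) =-52683/7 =-7526.14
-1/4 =-0.25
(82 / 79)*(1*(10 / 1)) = 820 / 79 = 10.38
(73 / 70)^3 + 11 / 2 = 2275517 / 343000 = 6.63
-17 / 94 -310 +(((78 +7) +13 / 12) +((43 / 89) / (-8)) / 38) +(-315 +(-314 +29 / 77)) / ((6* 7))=-491575107857 / 2056228944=-239.07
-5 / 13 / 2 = -5 / 26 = -0.19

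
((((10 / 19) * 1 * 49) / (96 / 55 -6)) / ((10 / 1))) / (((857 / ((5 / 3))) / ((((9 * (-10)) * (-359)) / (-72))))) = 24187625 / 45722664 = 0.53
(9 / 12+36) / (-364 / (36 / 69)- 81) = -441 / 9344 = -0.05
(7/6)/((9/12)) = 1.56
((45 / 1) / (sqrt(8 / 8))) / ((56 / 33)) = 1485 / 56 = 26.52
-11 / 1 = -11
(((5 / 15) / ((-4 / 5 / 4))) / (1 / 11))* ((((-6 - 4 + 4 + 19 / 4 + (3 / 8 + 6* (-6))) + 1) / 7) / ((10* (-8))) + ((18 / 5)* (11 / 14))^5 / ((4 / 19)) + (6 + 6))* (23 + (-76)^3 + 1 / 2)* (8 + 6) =98257535973.92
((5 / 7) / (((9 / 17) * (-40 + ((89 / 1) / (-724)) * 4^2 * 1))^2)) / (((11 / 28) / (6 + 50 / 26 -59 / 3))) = -10840778705 / 250623757098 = -0.04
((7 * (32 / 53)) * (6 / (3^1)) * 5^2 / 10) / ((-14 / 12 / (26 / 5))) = -4992 / 53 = -94.19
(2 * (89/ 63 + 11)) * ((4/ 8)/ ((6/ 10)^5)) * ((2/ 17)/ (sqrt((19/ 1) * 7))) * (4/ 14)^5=9200000 * sqrt(133)/ 34220682279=0.00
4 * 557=2228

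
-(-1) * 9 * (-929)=-8361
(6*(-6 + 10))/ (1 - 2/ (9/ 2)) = 216/ 5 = 43.20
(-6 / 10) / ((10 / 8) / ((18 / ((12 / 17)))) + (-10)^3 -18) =306 / 519155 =0.00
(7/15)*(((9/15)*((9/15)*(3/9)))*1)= 7/125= 0.06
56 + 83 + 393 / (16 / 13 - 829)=496890 / 3587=138.53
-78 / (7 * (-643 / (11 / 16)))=429 / 36008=0.01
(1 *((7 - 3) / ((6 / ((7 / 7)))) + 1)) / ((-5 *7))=-0.05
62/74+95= 3546/37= 95.84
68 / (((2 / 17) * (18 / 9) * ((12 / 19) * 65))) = 5491 / 780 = 7.04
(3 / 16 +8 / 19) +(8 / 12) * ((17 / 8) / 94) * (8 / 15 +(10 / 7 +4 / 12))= 2894611 / 4500720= 0.64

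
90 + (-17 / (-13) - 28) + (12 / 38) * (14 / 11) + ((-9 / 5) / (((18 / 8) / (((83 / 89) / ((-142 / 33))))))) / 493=2696262895891 / 42320902195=63.71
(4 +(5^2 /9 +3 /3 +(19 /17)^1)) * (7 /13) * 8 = 76216 /1989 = 38.32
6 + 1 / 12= 73 / 12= 6.08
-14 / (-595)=2 / 85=0.02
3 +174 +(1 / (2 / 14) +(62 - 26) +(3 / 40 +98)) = 12723 / 40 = 318.08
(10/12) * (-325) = -1625/6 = -270.83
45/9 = 5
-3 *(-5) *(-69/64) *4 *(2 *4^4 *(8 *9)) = -2384640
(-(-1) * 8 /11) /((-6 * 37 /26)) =-104 /1221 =-0.09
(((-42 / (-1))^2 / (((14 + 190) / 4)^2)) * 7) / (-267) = -1372 / 77163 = -0.02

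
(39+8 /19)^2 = 561001 /361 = 1554.02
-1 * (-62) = 62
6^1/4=1.50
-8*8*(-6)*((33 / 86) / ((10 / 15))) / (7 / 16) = 152064 / 301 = 505.20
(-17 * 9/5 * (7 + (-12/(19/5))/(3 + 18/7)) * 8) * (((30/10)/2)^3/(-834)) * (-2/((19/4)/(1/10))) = -4376106/16308175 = -0.27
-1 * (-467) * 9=4203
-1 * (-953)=953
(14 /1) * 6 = 84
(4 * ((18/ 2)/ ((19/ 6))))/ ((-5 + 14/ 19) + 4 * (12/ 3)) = 216/ 223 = 0.97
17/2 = 8.50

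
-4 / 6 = -2 / 3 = -0.67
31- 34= -3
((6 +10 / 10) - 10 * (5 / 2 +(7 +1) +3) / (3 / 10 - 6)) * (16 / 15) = 32.73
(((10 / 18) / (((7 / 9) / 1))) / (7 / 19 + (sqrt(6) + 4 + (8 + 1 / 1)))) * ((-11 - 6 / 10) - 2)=-164084 / 218225 + 12274 * sqrt(6) / 218225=-0.61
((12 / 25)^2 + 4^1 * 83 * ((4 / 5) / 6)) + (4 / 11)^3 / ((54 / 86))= 1001151928 / 22460625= 44.57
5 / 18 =0.28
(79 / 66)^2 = 6241 / 4356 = 1.43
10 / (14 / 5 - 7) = -50 / 21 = -2.38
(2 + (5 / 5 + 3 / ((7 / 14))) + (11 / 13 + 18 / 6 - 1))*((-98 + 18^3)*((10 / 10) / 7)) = 126148 / 13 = 9703.69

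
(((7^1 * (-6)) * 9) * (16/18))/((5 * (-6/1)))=56/5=11.20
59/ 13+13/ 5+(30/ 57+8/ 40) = 9713/ 1235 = 7.86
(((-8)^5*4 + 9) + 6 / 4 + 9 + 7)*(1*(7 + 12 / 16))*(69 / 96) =-186870883 / 256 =-729964.39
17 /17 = 1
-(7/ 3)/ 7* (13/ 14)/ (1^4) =-13/ 42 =-0.31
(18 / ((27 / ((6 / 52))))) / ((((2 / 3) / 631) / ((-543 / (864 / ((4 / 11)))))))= -114211 / 6864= -16.64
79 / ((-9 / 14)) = -1106 / 9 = -122.89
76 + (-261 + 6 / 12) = -369 / 2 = -184.50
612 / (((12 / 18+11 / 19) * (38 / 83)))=76194 / 71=1073.15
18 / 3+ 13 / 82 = 505 / 82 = 6.16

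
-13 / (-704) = 13 / 704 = 0.02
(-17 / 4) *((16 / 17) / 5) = -4 / 5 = -0.80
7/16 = 0.44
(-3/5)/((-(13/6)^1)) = 18/65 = 0.28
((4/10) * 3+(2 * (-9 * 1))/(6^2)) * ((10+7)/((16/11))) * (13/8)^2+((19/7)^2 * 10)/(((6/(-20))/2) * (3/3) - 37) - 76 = -21018718733/372807680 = -56.38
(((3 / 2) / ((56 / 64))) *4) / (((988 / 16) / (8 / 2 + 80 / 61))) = 62208 / 105469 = 0.59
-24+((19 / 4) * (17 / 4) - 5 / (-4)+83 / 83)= -1.56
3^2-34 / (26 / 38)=-529 / 13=-40.69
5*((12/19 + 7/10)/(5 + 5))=253/380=0.67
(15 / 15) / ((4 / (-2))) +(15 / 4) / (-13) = -41 / 52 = -0.79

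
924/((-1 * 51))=-308/17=-18.12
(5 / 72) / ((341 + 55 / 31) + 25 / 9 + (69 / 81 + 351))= 465 / 4669816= 0.00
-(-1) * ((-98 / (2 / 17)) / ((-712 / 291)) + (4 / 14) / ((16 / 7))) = 60623 / 178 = 340.58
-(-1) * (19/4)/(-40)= -19/160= -0.12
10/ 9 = 1.11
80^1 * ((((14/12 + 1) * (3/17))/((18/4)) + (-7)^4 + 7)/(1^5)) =29474960/153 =192646.80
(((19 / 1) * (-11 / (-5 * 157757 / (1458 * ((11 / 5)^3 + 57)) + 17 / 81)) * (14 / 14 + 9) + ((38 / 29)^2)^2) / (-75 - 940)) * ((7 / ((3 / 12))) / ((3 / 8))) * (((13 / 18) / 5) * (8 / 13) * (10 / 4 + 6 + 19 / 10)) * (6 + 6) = -490544841509952126976 / 2215448433626356125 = -221.42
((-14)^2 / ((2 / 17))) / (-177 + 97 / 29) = -24157 / 2518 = -9.59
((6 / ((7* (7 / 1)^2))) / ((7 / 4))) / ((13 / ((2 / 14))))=24 / 218491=0.00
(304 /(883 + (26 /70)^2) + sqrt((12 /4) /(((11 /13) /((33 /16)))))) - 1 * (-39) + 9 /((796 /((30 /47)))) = 3 * sqrt(13) /4 + 199088536009 /5059243466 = 42.06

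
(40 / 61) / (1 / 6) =240 / 61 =3.93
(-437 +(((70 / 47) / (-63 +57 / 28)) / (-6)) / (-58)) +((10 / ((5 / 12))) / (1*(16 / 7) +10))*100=-72528400963 / 300136689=-241.65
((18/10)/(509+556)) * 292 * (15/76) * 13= 8541/6745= 1.27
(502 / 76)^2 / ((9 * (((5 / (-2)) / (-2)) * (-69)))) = -63001 / 1120905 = -0.06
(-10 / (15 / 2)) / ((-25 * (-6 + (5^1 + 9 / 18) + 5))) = 8 / 675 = 0.01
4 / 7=0.57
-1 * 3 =-3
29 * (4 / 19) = 116 / 19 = 6.11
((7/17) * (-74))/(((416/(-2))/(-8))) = -259/221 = -1.17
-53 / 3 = -17.67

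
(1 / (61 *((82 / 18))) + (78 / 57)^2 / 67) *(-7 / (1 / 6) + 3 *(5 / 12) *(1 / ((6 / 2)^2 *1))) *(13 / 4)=-37386661169 / 8710802928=-4.29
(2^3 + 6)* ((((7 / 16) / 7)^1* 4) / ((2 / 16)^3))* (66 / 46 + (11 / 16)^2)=78617 / 23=3418.13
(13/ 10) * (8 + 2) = 13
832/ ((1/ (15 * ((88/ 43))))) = 1098240/ 43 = 25540.47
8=8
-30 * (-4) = 120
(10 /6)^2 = 2.78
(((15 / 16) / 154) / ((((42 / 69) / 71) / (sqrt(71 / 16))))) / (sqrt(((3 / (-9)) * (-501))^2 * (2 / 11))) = 24495 * sqrt(1562) / 46086656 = 0.02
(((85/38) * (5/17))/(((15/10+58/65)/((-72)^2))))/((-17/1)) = -8424000/100453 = -83.86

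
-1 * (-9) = 9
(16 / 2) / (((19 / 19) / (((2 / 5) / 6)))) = 8 / 15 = 0.53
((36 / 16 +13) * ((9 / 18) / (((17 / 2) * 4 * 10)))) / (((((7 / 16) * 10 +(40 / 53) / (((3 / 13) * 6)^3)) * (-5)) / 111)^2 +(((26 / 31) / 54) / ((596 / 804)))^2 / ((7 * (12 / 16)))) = 335124785173189729256406 / 659488249028980703150755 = 0.51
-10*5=-50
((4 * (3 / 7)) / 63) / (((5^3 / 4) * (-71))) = -16 / 1304625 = -0.00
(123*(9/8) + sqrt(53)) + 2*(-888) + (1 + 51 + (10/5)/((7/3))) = -88747/56 + sqrt(53) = -1577.49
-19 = -19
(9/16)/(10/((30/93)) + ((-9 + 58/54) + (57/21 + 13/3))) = 1701/91088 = 0.02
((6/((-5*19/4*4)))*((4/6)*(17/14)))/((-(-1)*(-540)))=17/179550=0.00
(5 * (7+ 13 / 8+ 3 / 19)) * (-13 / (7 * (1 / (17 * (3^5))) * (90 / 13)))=-103557285 / 2128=-48664.14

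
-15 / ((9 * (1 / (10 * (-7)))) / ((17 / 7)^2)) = 14450 / 21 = 688.10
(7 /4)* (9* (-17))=-1071 /4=-267.75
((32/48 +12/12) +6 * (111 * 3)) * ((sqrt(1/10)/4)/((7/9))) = 2571 * sqrt(10)/40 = 203.26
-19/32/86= -19/2752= -0.01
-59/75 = -0.79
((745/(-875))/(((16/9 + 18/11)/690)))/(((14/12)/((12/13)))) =-73282968/538265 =-136.15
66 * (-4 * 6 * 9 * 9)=-128304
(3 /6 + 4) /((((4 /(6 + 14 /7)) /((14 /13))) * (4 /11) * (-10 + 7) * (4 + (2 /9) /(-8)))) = -378 /169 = -2.24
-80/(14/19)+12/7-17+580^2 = 2353933/7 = 336276.14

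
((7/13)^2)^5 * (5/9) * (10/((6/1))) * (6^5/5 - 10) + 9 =44411632388177/3722179279923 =11.93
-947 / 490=-1.93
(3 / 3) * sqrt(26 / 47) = sqrt(1222) / 47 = 0.74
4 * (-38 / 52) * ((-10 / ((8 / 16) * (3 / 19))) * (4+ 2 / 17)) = 1010800 / 663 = 1524.59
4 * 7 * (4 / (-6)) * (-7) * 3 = 392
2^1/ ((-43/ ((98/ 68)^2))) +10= 246139/ 24854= 9.90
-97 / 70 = -1.39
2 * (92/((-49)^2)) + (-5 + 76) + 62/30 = 2634256/36015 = 73.14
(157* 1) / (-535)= -157 / 535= -0.29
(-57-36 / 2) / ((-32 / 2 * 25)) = 3 / 16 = 0.19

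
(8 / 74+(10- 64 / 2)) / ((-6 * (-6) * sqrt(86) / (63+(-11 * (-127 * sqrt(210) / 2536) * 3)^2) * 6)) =-30702844935 * sqrt(86) / 40928767744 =-6.96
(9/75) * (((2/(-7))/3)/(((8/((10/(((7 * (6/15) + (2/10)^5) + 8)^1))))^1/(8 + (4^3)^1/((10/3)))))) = -8500/236257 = -0.04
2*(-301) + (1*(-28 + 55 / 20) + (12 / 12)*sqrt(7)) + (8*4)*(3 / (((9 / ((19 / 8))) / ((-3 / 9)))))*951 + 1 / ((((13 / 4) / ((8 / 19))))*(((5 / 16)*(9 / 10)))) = -8654.81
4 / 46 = 2 / 23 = 0.09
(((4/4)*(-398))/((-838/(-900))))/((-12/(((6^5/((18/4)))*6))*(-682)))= -77371200/142879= -541.52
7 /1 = 7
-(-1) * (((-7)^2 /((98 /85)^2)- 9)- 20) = 1541 /196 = 7.86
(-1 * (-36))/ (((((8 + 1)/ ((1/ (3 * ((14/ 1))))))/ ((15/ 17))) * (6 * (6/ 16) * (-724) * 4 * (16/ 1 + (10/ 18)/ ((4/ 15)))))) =-10/ 14021889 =-0.00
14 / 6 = 7 / 3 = 2.33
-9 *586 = -5274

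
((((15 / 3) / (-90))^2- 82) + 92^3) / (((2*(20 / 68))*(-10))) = -857712373 / 6480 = -132363.02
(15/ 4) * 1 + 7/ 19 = 313/ 76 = 4.12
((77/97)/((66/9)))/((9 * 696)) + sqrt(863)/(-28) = -1.05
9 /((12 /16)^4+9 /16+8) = 2304 /2273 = 1.01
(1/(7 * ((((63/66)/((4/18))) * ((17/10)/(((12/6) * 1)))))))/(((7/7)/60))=2.35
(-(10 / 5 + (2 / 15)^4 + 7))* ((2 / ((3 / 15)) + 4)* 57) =-7182.25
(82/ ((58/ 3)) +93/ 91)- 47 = -110143/ 2639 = -41.74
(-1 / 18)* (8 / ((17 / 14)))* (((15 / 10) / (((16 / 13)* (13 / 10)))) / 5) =-7 / 102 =-0.07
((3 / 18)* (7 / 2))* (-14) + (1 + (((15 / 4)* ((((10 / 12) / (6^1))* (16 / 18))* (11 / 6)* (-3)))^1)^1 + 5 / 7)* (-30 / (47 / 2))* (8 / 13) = -578399 / 76986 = -7.51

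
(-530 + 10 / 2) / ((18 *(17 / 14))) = -24.02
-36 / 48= -0.75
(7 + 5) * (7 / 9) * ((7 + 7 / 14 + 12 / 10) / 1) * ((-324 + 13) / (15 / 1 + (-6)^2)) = -126266 / 255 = -495.16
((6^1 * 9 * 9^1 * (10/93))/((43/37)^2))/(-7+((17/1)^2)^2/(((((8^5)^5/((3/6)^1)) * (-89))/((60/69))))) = -9528257272827146527500832604160/1723818976791320366616454314731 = -5.53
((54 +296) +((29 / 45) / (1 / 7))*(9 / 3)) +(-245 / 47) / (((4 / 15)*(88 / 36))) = 22057483 / 62040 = 355.54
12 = 12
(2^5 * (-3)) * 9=-864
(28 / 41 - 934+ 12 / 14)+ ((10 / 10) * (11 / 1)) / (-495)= -12043007 / 12915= -932.48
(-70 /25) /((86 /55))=-77 /43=-1.79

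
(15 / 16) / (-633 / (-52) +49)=195 / 12724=0.02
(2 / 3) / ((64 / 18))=3 / 16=0.19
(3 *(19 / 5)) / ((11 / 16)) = 912 / 55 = 16.58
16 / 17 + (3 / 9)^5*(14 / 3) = 11902 / 12393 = 0.96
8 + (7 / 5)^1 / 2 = 87 / 10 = 8.70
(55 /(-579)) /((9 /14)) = -0.15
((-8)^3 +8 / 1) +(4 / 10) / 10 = -12599 / 25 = -503.96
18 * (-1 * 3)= -54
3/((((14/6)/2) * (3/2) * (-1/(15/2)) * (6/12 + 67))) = -4/21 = -0.19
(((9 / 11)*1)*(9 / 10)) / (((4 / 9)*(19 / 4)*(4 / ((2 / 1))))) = 729 / 4180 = 0.17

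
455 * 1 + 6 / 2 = 458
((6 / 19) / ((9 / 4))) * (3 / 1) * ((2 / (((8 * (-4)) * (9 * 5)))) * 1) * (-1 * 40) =0.02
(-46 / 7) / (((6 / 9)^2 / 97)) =-20079 / 14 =-1434.21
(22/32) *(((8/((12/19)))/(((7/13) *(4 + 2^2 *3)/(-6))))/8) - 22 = -81565/3584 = -22.76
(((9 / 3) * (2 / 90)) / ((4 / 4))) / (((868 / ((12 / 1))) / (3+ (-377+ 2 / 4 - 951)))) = -2649 / 2170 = -1.22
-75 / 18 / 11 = -25 / 66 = -0.38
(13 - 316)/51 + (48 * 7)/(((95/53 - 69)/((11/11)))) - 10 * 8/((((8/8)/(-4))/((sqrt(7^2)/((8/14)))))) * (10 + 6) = 1898642191/30277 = 62709.06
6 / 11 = 0.55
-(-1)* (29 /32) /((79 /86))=0.99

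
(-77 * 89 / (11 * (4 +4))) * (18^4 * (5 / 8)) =-20437515 / 4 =-5109378.75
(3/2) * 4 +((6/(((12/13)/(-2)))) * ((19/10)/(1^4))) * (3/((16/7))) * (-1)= 6147/160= 38.42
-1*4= -4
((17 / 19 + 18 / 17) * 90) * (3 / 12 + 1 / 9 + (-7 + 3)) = -413305 / 646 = -639.79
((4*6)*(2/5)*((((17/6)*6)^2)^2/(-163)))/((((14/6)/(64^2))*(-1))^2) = -605339938455552/39935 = -15158130423.33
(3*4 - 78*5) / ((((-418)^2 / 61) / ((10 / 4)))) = -57645 / 174724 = -0.33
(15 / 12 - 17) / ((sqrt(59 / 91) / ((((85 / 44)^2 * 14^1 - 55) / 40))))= 33579 * sqrt(5369) / 1827584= 1.35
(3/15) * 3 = 3/5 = 0.60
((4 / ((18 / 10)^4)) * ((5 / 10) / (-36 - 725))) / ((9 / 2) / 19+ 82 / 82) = -47500 / 234667287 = -0.00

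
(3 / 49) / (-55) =-3 / 2695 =-0.00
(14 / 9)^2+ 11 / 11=277 / 81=3.42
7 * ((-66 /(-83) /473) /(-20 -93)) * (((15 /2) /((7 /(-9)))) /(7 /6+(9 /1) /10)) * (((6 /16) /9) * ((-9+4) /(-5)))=2025 /100017656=0.00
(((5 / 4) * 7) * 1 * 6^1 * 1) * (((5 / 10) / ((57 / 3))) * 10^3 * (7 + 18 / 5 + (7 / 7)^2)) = 304500 / 19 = 16026.32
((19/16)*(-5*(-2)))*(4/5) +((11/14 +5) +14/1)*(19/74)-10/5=13033/1036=12.58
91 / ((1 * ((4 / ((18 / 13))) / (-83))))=-5229 / 2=-2614.50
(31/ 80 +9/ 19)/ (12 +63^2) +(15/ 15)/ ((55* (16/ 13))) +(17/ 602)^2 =47601144463/ 3015306377160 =0.02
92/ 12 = 23/ 3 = 7.67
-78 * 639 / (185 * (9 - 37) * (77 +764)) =24921 / 2178190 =0.01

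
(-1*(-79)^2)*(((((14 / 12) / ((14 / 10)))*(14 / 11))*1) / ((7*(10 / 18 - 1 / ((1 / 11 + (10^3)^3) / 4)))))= -343255000031205 / 201666665233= -1702.09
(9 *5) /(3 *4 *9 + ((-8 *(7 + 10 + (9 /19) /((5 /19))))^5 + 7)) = -46875 /80161889900219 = -0.00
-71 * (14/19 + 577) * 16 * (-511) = 6372104592/19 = 335373925.89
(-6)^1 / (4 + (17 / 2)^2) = -24 / 305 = -0.08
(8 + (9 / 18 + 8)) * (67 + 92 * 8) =13249.50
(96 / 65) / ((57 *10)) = 0.00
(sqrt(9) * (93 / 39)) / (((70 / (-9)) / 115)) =-19251 / 182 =-105.77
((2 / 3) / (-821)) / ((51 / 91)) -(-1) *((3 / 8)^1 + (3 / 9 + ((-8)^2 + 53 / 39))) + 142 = 2718120779 / 13063752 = 208.07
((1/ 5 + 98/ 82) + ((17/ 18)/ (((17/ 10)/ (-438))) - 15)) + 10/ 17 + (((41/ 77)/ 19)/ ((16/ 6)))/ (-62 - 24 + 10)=-2383995647021/ 9299764320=-256.35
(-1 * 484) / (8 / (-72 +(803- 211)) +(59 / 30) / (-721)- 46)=136095960 / 12931181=10.52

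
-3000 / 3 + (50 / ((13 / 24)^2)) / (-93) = -5248600 / 5239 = -1001.83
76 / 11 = 6.91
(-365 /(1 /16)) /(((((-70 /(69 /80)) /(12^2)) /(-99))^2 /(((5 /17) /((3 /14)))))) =-735775261848 /2975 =-247319415.75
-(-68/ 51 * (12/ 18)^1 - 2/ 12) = 19/ 18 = 1.06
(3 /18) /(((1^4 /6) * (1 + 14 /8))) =4 /11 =0.36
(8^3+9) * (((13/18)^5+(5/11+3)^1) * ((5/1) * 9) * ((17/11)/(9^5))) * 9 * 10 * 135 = 84017288324875/3086609328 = 27219.93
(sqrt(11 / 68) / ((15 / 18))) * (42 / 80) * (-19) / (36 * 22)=-133 * sqrt(187) / 299200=-0.01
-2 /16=-1 /8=-0.12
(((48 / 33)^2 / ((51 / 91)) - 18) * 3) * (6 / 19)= -526692 / 39083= -13.48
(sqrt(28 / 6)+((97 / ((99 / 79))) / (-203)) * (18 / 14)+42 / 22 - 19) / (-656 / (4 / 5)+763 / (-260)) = 71450860 / 3344455653 - 260 * sqrt(42) / 641889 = 0.02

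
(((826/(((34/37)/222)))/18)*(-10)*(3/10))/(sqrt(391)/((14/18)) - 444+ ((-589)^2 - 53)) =-9597487426072/99967986079001+ 35620011*sqrt(391)/99967986079001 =-0.10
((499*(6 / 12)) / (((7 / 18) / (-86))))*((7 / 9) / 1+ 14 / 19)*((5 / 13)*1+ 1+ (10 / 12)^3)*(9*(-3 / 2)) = 4376820317 / 1976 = 2214990.04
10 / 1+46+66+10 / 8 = 493 / 4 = 123.25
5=5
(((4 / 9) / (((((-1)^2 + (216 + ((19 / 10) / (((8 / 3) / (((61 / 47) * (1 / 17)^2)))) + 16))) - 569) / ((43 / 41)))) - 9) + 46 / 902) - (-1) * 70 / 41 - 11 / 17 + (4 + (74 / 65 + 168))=270607132004134141 / 1637578616029785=165.25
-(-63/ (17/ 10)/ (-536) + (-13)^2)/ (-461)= 770279/ 2100316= 0.37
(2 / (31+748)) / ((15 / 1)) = 2 / 11685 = 0.00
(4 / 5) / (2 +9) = 4 / 55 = 0.07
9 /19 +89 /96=2555 /1824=1.40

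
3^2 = 9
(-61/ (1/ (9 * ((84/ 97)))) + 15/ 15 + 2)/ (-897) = 1175/ 2231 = 0.53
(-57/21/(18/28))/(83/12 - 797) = 8/1497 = 0.01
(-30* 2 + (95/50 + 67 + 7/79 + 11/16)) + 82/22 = 931803/69520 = 13.40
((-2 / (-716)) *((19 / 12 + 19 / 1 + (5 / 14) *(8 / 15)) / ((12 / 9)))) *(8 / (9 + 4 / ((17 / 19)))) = 0.03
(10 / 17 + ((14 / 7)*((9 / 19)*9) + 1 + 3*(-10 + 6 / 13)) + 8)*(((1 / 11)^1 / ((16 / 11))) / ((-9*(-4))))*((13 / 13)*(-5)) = 220465 / 2418624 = 0.09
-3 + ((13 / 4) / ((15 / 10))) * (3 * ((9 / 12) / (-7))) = -207 / 56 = -3.70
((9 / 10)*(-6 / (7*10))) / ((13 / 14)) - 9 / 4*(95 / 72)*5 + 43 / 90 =-1352431 / 93600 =-14.45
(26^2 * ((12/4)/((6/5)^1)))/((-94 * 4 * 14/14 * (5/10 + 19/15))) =-12675/4982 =-2.54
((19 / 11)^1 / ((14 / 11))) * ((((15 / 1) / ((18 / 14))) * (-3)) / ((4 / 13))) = -1235 / 8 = -154.38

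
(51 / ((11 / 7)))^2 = 127449 / 121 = 1053.30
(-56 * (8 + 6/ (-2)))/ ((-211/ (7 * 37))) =72520/ 211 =343.70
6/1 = 6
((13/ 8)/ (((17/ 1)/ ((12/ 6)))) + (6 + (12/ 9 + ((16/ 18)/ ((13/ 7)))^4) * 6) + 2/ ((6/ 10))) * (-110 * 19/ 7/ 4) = -79182216134395/ 59464687464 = -1331.58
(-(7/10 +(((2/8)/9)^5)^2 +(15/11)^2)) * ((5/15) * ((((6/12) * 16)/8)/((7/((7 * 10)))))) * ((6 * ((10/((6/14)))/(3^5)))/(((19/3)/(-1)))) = 198154647055313162935/255317313206282747904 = 0.78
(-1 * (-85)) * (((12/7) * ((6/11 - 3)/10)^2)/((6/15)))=37179/1694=21.95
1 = 1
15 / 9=5 / 3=1.67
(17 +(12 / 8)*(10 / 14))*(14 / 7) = 253 / 7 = 36.14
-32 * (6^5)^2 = -1934917632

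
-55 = -55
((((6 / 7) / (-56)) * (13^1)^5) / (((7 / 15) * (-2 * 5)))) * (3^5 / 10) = 812017791 / 27440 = 29592.49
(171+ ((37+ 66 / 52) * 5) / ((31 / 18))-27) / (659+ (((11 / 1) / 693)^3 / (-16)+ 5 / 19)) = 7814800906416 / 20195708071799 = 0.39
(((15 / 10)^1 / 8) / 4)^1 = 3 / 64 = 0.05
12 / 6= 2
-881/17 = -51.82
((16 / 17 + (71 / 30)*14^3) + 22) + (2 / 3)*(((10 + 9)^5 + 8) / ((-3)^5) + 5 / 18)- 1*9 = -1961542 / 6885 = -284.90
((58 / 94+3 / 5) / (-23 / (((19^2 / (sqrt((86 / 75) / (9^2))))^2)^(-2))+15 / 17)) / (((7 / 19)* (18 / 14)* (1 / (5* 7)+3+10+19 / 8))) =-2013723712 / 23532298797178767838617135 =-0.00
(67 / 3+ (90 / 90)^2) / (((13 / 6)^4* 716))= 0.00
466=466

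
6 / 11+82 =908 / 11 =82.55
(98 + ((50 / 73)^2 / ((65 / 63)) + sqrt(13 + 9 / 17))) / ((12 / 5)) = 5 * sqrt(3910) / 204 + 17051615 / 415662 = 42.56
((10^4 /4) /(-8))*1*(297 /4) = -185625 /8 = -23203.12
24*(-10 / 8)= -30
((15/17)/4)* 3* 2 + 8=317/34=9.32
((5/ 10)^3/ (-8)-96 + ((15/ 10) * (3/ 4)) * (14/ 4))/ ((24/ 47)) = -276971/ 1536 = -180.32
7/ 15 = 0.47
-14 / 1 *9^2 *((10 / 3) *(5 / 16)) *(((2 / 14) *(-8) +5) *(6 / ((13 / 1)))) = -54675 / 26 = -2102.88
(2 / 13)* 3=6 / 13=0.46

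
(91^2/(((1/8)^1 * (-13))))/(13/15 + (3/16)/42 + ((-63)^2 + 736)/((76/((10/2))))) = -325328640/19816613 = -16.42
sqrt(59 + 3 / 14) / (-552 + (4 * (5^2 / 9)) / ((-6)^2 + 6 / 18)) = -327 * sqrt(11606) / 2525656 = -0.01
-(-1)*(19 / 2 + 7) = 33 / 2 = 16.50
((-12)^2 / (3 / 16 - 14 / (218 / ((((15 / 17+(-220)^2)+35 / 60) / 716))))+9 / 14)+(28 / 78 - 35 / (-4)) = -899650397329 / 36108132060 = -24.92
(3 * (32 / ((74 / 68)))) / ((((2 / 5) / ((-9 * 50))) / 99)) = -363528000 / 37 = -9825081.08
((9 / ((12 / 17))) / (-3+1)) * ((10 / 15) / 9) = -17 / 36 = -0.47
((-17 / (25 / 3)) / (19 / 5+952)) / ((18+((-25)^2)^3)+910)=-17 / 1944587469645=-0.00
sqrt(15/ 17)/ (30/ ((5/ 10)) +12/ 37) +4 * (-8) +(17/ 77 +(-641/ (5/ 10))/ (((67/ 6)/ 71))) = -42216113/ 5159 +37 * sqrt(255)/ 37944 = -8182.99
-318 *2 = -636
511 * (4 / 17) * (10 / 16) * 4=5110 / 17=300.59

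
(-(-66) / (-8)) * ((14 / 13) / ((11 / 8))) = -84 / 13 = -6.46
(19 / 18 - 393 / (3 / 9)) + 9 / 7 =-148259 / 126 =-1176.66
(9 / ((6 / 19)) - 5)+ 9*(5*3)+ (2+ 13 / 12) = 1939 / 12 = 161.58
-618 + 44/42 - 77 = -14573/21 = -693.95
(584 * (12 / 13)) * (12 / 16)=404.31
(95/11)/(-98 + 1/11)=-95/1077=-0.09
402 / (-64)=-201 / 32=-6.28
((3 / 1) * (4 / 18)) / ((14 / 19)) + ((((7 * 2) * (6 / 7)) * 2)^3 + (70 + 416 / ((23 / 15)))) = 6842279 / 483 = 14166.21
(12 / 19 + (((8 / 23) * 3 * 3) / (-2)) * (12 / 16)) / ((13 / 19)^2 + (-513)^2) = -0.00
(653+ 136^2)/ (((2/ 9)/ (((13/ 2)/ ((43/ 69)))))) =154589877/ 172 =898778.35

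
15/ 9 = 5/ 3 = 1.67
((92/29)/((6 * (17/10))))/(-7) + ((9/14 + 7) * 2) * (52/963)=24256/31059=0.78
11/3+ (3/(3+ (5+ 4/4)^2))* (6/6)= 146/39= 3.74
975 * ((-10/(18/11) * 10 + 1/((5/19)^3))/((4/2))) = -91247/30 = -3041.57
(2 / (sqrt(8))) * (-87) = -87 * sqrt(2) / 2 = -61.52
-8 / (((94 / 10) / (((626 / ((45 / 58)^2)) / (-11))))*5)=16846912 / 1046925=16.09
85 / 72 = 1.18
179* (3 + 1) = 716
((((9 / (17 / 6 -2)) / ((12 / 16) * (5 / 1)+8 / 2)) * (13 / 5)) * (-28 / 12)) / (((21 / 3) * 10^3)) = -117 / 96875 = -0.00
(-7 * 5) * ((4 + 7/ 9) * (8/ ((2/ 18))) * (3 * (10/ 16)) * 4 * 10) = -903000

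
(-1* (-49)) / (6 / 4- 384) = -98 / 765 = -0.13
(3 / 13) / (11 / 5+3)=15 / 338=0.04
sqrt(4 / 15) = 2 * sqrt(15) / 15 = 0.52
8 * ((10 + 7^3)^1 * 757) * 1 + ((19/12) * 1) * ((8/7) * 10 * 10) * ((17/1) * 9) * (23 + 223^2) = 9656901976/7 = 1379557425.14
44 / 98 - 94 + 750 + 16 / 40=160928 / 245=656.85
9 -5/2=13/2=6.50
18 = 18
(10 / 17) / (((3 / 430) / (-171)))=-245100 / 17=-14417.65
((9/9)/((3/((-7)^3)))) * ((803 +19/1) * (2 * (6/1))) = -1127784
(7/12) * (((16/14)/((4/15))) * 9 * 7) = 315/2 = 157.50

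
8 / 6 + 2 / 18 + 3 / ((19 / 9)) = 490 / 171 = 2.87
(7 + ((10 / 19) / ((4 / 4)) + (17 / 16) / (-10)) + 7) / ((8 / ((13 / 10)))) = 569881 / 243200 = 2.34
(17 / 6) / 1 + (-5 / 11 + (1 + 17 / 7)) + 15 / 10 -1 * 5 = 533 / 231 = 2.31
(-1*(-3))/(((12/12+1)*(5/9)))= 27/10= 2.70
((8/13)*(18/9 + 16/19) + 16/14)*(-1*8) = -40000/1729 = -23.13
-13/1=-13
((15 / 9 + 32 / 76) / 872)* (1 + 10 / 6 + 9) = 0.03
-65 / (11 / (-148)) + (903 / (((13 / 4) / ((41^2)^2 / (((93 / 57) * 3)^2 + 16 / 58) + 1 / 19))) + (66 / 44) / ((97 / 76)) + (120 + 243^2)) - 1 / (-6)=13021529733610179907 / 401188519446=32457383.75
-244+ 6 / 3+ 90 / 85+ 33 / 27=-36677 / 153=-239.72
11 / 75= 0.15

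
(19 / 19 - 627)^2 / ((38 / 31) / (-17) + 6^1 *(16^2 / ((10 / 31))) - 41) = 1032593260 / 12438591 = 83.02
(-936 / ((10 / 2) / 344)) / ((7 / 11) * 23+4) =-3541824 / 1025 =-3455.44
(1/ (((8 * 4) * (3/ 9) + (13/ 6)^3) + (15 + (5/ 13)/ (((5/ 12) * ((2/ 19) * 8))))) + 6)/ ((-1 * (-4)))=312537/ 207422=1.51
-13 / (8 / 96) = -156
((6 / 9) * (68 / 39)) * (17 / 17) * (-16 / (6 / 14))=-15232 / 351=-43.40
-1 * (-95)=95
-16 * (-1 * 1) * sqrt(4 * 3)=32 * sqrt(3)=55.43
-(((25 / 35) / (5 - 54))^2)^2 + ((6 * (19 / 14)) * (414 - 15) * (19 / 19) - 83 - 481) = 37163856134060 / 13841287201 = 2685.00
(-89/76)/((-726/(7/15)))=623/827640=0.00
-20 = -20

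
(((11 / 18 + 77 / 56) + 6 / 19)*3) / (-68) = -3149 / 31008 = -0.10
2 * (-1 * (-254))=508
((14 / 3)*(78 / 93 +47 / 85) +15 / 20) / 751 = 229067 / 23746620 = 0.01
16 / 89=0.18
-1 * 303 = -303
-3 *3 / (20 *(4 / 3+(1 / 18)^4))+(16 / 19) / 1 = 6709796 / 13297055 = 0.50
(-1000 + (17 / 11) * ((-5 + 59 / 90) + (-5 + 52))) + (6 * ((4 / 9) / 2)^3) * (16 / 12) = -6808787 / 7290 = -933.99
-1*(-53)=53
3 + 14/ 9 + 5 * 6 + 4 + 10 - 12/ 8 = 47.06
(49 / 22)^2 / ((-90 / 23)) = -55223 / 43560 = -1.27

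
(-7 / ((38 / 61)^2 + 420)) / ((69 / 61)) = -1588867 / 107934216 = -0.01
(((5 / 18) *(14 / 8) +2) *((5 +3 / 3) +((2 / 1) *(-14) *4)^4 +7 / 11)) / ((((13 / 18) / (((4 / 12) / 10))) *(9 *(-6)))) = -11475036113 / 34320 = -334354.20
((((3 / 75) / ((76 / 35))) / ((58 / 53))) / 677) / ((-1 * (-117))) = 371 / 1745766360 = 0.00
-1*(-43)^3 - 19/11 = 874558/11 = 79505.27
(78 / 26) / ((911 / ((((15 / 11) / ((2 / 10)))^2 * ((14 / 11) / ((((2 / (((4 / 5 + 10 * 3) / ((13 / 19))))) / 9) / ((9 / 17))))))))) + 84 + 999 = 26892042483 / 24361051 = 1103.90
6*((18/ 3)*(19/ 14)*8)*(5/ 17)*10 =136800/ 119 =1149.58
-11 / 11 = -1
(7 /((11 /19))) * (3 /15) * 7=931 /55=16.93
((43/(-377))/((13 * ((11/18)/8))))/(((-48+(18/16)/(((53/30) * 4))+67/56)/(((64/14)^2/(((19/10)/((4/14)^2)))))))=215073423360/97278813178547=0.00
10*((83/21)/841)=830/17661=0.05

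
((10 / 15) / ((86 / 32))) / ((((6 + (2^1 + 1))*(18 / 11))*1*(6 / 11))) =968 / 31347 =0.03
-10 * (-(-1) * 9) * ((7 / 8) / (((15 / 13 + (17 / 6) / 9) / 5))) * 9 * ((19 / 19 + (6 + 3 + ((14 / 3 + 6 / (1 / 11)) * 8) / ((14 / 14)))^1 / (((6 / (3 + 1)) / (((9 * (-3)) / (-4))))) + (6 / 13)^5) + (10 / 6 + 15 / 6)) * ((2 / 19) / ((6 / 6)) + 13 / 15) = -6795782678775825 / 1118962858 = -6073287.09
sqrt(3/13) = sqrt(39)/13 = 0.48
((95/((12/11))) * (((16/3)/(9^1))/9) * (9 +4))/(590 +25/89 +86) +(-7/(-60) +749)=657488266069/877555620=749.23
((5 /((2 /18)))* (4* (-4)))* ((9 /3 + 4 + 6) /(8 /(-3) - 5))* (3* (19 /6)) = 266760 /23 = 11598.26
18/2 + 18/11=117/11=10.64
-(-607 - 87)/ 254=347/ 127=2.73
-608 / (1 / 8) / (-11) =4864 / 11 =442.18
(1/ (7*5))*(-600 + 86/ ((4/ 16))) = -256/ 35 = -7.31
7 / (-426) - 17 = -7249 / 426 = -17.02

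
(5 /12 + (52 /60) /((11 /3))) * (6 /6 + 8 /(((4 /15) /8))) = 157.38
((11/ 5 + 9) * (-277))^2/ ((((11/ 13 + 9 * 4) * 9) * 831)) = 11292736/ 323325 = 34.93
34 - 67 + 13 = -20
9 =9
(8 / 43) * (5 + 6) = 88 / 43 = 2.05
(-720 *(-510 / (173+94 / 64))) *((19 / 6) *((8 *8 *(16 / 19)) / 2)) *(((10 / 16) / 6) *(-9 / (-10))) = 31334400 / 1861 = 16837.40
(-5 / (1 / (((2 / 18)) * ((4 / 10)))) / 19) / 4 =-1 / 342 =-0.00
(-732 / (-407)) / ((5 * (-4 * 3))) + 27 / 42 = 17461 / 28490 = 0.61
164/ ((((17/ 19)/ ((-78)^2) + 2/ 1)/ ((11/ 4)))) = 4739436/ 21019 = 225.48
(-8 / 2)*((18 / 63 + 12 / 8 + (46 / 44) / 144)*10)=-198805 / 2772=-71.72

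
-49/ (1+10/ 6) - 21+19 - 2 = -179/ 8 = -22.38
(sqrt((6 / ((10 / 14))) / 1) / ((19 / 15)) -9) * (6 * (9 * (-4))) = 1944 -648 * sqrt(210) / 19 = 1449.77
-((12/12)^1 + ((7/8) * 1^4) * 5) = -43/8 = -5.38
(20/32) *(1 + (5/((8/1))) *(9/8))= 545/512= 1.06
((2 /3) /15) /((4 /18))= 1 /5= 0.20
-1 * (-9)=9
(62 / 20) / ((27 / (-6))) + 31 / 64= -589 / 2880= -0.20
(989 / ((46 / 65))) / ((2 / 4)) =2795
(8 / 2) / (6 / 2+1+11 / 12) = 48 / 59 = 0.81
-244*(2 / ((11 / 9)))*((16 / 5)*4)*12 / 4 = -843264 / 55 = -15332.07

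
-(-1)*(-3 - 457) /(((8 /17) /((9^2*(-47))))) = 7442685 /2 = 3721342.50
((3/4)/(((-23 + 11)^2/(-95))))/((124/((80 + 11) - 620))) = 2.11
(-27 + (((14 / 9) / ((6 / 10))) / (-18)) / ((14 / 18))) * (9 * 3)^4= -14447322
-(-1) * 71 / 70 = 71 / 70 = 1.01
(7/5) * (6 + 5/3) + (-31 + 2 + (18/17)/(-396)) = -102491/5610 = -18.27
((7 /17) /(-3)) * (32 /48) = -14 /153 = -0.09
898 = 898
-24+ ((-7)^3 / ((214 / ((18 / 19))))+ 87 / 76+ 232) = 1688417 / 8132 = 207.63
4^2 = 16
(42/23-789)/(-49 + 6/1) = 18105/989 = 18.31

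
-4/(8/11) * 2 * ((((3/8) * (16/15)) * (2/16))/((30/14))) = -77/300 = -0.26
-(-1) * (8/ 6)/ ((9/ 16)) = 64/ 27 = 2.37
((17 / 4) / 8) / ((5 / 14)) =119 / 80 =1.49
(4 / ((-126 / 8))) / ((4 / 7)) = -4 / 9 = -0.44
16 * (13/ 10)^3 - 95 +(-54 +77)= -4606/ 125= -36.85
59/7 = 8.43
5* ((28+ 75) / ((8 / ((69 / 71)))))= 35535 / 568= 62.56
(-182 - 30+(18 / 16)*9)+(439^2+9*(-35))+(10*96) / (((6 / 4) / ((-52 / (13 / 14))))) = 1250913 / 8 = 156364.12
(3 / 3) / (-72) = -1 / 72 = -0.01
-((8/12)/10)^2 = -1/225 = -0.00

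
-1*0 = 0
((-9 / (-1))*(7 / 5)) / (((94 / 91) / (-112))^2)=1636060608 / 11045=148126.81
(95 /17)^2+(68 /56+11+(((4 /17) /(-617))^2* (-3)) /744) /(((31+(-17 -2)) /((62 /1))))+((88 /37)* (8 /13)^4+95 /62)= 29127242273583748493 /302750092156554588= 96.21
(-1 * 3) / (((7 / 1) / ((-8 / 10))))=12 / 35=0.34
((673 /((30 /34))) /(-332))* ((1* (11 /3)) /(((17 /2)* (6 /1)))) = -7403 /44820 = -0.17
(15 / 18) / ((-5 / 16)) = -8 / 3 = -2.67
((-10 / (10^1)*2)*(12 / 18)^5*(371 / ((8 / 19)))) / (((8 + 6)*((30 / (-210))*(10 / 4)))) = 46.41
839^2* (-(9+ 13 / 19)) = -129521464 / 19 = -6816919.16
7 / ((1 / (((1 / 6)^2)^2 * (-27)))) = -7 / 48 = -0.15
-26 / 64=-13 / 32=-0.41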